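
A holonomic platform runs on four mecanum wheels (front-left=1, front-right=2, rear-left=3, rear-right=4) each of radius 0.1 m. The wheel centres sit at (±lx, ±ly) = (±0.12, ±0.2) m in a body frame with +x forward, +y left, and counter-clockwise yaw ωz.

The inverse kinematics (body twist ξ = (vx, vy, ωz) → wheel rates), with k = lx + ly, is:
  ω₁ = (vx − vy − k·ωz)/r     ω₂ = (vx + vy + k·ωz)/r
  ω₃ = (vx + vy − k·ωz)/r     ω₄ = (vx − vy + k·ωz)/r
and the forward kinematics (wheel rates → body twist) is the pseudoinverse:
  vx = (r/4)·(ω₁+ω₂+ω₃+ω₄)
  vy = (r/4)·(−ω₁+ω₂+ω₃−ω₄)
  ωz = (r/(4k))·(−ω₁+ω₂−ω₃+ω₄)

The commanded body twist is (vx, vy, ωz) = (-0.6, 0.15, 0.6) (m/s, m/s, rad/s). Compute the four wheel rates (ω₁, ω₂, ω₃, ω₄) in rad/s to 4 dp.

k = lx + ly = 0.12 + 0.2 = 0.3200;  k·ωz = 0.3200·0.6 = 0.1920
ω₁ (FL) = (vx − vy − k·ωz)/r = -0.9420/0.1 = -9.4200
ω₂ (FR) = (vx + vy + k·ωz)/r = -0.2580/0.1 = -2.5800
ω₃ (RL) = (vx + vy − k·ωz)/r = -0.6420/0.1 = -6.4200
ω₄ (RR) = (vx − vy + k·ωz)/r = -0.5580/0.1 = -5.5800

(-9.4200, -2.5800, -6.4200, -5.5800)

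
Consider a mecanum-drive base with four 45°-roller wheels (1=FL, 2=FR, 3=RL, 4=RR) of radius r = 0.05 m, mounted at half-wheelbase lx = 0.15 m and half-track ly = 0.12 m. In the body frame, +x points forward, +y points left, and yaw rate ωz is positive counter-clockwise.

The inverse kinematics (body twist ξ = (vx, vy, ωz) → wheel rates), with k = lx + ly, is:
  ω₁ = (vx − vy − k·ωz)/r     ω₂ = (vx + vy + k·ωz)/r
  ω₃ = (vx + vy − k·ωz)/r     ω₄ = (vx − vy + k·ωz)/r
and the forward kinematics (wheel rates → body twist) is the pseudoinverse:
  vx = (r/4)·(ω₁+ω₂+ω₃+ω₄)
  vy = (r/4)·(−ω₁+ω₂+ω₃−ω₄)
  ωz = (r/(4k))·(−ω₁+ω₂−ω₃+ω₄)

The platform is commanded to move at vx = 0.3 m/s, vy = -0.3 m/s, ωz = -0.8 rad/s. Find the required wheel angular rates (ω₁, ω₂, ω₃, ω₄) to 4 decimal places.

(16.3200, -4.3200, 4.3200, 7.6800)

k = lx + ly = 0.15 + 0.12 = 0.2700;  k·ωz = 0.2700·-0.8 = -0.2160
ω₁ (FL) = (vx − vy − k·ωz)/r = 0.8160/0.05 = 16.3200
ω₂ (FR) = (vx + vy + k·ωz)/r = -0.2160/0.05 = -4.3200
ω₃ (RL) = (vx + vy − k·ωz)/r = 0.2160/0.05 = 4.3200
ω₄ (RR) = (vx − vy + k·ωz)/r = 0.3840/0.05 = 7.6800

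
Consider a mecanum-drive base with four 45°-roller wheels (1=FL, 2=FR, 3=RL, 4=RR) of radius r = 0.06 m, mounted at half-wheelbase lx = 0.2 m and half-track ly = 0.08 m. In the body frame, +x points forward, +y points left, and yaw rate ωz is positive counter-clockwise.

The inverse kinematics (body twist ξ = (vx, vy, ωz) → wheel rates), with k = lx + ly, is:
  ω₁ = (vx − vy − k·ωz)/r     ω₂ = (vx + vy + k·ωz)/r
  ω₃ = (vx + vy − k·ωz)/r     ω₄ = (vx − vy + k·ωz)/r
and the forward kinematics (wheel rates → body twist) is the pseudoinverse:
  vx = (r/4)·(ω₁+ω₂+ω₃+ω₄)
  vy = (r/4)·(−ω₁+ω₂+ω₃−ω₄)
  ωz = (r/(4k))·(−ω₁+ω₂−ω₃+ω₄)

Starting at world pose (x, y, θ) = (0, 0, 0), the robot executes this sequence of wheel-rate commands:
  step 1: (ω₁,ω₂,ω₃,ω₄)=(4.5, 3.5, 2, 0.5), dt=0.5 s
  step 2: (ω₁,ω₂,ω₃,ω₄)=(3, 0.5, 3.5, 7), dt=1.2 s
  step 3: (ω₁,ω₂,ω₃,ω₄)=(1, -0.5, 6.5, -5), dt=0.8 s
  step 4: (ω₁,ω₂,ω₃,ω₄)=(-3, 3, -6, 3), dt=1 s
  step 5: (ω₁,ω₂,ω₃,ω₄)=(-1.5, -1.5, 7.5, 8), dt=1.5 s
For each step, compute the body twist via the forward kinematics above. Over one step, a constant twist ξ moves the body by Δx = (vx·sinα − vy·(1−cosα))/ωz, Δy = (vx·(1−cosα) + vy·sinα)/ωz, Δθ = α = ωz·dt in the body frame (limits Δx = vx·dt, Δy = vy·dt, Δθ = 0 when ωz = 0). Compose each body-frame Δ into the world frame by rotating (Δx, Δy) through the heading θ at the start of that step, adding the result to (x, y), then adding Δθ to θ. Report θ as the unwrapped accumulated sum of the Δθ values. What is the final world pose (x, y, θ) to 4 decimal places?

(0.6068, 0.0178, 0.2839)

step 1: ξ=(vx,vy,ωz)=(0.1575, 0.0075, -0.1339), dt=0.5 → body Δ=(0.0788, 0.0011, -0.0670) → world pose (0.0788, 0.0011, -0.0670)
step 2: ξ=(vx,vy,ωz)=(0.2100, -0.0900, 0.0536), dt=1.2 → body Δ=(0.2553, -0.0998, 0.0643) → world pose (0.3269, -0.1156, -0.0027)
step 3: ξ=(vx,vy,ωz)=(0.0300, 0.1500, -0.6964), dt=0.8 → body Δ=(0.0554, 0.1074, -0.5571) → world pose (0.3825, -0.0084, -0.5598)
step 4: ξ=(vx,vy,ωz)=(-0.0450, -0.0450, 0.8036), dt=1.0 → body Δ=(-0.0232, -0.0574, 0.8036) → world pose (0.3324, -0.0447, 0.2438)
step 5: ξ=(vx,vy,ωz)=(0.1875, -0.0075, 0.0268), dt=1.5 → body Δ=(0.2814, -0.0056, 0.0402) → world pose (0.6068, 0.0178, 0.2839)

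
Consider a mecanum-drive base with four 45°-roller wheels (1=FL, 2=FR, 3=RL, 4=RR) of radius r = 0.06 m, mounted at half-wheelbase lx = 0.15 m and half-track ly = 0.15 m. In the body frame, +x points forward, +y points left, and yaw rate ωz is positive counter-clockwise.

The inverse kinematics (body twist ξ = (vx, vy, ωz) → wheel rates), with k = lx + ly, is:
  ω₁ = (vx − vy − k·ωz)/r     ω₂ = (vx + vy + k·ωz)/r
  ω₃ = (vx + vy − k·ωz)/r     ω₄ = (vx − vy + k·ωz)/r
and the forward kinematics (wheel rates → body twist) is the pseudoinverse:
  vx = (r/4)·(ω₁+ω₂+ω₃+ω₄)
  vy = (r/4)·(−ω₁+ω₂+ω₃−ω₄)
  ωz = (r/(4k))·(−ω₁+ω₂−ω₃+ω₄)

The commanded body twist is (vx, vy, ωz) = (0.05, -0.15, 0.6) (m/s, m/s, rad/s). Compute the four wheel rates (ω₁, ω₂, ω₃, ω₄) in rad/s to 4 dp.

(0.3333, 1.3333, -4.6667, 6.3333)

k = lx + ly = 0.15 + 0.15 = 0.3000;  k·ωz = 0.3000·0.6 = 0.1800
ω₁ (FL) = (vx − vy − k·ωz)/r = 0.0200/0.06 = 0.3333
ω₂ (FR) = (vx + vy + k·ωz)/r = 0.0800/0.06 = 1.3333
ω₃ (RL) = (vx + vy − k·ωz)/r = -0.2800/0.06 = -4.6667
ω₄ (RR) = (vx − vy + k·ωz)/r = 0.3800/0.06 = 6.3333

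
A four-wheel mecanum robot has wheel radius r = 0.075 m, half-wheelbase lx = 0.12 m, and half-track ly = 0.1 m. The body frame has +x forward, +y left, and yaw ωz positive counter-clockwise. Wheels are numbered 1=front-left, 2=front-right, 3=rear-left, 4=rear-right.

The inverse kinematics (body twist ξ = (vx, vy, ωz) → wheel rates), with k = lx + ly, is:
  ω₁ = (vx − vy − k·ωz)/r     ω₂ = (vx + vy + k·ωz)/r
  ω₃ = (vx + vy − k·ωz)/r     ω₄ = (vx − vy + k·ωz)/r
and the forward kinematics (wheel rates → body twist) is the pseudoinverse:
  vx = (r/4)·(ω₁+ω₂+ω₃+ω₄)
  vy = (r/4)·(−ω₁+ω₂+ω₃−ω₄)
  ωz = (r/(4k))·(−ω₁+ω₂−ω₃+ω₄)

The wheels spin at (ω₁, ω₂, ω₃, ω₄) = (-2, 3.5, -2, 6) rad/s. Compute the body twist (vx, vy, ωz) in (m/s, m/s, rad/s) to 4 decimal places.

(0.1031, -0.0469, 1.1506)

k = lx + ly = 0.12 + 0.1 = 0.2200
ω₁+ω₂+ω₃+ω₄ = 5.5000  →  vx = (0.075/4)·5.5000 = 0.1031
−ω₁+ω₂+ω₃−ω₄ = -2.5000  →  vy = (0.075/4)·-2.5000 = -0.0469
−ω₁+ω₂−ω₃+ω₄ = 13.5000  →  ωz = (0.075/0.8800)·13.5000 = 1.1506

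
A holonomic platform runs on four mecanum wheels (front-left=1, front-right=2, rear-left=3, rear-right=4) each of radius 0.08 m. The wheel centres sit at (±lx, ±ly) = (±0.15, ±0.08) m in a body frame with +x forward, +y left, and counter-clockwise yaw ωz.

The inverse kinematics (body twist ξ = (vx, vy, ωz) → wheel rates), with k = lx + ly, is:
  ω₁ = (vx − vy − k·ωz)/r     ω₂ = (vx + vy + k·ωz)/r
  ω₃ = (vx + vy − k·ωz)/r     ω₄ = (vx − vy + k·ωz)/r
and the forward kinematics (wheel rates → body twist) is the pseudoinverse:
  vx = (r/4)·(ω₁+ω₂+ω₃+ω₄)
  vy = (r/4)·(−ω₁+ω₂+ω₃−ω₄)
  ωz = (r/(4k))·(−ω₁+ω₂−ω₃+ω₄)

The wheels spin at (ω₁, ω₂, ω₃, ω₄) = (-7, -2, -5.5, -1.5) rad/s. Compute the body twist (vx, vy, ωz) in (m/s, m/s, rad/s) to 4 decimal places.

k = lx + ly = 0.15 + 0.08 = 0.2300
ω₁+ω₂+ω₃+ω₄ = -16.0000  →  vx = (0.08/4)·-16.0000 = -0.3200
−ω₁+ω₂+ω₃−ω₄ = 1.0000  →  vy = (0.08/4)·1.0000 = 0.0200
−ω₁+ω₂−ω₃+ω₄ = 9.0000  →  ωz = (0.08/0.9200)·9.0000 = 0.7826

(-0.3200, 0.0200, 0.7826)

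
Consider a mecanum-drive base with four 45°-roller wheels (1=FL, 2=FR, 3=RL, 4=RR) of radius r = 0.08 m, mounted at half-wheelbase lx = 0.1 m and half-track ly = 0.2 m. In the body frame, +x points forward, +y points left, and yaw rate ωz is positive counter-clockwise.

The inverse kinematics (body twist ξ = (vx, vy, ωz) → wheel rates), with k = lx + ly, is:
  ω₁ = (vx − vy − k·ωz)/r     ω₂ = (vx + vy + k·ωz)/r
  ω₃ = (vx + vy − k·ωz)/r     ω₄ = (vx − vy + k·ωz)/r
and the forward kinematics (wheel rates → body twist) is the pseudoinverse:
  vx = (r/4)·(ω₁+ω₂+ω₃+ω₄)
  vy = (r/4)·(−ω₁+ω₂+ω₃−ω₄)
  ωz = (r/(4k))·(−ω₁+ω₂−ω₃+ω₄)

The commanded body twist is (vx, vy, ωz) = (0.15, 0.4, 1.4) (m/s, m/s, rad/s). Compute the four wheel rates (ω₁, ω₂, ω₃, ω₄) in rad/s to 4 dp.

(-8.3750, 12.1250, 1.6250, 2.1250)

k = lx + ly = 0.1 + 0.2 = 0.3000;  k·ωz = 0.3000·1.4 = 0.4200
ω₁ (FL) = (vx − vy − k·ωz)/r = -0.6700/0.08 = -8.3750
ω₂ (FR) = (vx + vy + k·ωz)/r = 0.9700/0.08 = 12.1250
ω₃ (RL) = (vx + vy − k·ωz)/r = 0.1300/0.08 = 1.6250
ω₄ (RR) = (vx − vy + k·ωz)/r = 0.1700/0.08 = 2.1250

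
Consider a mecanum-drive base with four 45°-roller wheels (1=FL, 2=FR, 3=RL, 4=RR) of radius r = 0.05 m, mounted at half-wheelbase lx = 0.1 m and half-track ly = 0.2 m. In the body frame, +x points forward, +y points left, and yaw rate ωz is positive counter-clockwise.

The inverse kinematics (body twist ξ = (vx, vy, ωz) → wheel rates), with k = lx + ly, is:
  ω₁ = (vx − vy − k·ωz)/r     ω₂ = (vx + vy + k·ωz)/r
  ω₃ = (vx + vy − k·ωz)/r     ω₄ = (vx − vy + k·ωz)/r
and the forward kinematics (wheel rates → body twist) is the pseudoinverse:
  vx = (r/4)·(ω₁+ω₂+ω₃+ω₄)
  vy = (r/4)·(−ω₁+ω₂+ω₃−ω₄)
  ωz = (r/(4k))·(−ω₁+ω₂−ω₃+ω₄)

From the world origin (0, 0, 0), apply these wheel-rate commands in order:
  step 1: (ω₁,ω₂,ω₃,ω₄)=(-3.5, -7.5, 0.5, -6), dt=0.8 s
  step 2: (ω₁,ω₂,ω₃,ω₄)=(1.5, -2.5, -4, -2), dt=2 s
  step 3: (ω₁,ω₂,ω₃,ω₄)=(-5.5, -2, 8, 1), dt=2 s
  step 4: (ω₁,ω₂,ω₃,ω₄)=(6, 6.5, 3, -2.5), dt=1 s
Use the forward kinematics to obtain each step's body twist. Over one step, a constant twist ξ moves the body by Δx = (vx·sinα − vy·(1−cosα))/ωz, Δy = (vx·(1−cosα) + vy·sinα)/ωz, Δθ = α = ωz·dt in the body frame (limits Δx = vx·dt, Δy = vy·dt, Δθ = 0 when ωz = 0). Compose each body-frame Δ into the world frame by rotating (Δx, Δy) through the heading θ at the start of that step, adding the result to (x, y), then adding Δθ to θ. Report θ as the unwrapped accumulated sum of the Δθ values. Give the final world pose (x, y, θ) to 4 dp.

step 1: ξ=(vx,vy,ωz)=(-0.2063, 0.0313, -0.4375), dt=0.8 → body Δ=(-0.1573, 0.0531, -0.3500) → world pose (-0.1573, 0.0531, -0.3500)
step 2: ξ=(vx,vy,ωz)=(-0.0875, -0.0750, -0.0833), dt=2.0 → body Δ=(-0.1867, -0.1348, -0.1667) → world pose (-0.3789, -0.0095, -0.5167)
step 3: ξ=(vx,vy,ωz)=(0.0187, 0.1313, -0.1458), dt=2.0 → body Δ=(0.0750, 0.2534, -0.2917) → world pose (-0.1885, 0.1737, -0.8083)
step 4: ξ=(vx,vy,ωz)=(0.1625, 0.0750, -0.2083), dt=1.0 → body Δ=(0.1691, 0.0576, -0.2083) → world pose (-0.0301, 0.0912, -1.0167)

(-0.0301, 0.0912, -1.0167)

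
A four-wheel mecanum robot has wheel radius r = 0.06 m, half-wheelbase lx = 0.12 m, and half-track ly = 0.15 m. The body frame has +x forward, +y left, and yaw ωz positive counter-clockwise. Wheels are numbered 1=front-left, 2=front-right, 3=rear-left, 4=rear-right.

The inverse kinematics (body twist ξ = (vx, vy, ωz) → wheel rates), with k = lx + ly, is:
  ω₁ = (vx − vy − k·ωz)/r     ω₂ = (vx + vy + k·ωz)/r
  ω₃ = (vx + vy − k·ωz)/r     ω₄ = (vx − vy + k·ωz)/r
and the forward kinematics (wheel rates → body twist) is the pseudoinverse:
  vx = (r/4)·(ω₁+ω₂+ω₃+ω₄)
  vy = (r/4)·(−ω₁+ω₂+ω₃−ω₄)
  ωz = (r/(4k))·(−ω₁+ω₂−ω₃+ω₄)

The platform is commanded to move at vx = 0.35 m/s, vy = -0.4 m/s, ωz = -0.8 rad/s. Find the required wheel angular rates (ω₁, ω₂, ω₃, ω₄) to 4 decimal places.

k = lx + ly = 0.12 + 0.15 = 0.2700;  k·ωz = 0.2700·-0.8 = -0.2160
ω₁ (FL) = (vx − vy − k·ωz)/r = 0.9660/0.06 = 16.1000
ω₂ (FR) = (vx + vy + k·ωz)/r = -0.2660/0.06 = -4.4333
ω₃ (RL) = (vx + vy − k·ωz)/r = 0.1660/0.06 = 2.7667
ω₄ (RR) = (vx − vy + k·ωz)/r = 0.5340/0.06 = 8.9000

(16.1000, -4.4333, 2.7667, 8.9000)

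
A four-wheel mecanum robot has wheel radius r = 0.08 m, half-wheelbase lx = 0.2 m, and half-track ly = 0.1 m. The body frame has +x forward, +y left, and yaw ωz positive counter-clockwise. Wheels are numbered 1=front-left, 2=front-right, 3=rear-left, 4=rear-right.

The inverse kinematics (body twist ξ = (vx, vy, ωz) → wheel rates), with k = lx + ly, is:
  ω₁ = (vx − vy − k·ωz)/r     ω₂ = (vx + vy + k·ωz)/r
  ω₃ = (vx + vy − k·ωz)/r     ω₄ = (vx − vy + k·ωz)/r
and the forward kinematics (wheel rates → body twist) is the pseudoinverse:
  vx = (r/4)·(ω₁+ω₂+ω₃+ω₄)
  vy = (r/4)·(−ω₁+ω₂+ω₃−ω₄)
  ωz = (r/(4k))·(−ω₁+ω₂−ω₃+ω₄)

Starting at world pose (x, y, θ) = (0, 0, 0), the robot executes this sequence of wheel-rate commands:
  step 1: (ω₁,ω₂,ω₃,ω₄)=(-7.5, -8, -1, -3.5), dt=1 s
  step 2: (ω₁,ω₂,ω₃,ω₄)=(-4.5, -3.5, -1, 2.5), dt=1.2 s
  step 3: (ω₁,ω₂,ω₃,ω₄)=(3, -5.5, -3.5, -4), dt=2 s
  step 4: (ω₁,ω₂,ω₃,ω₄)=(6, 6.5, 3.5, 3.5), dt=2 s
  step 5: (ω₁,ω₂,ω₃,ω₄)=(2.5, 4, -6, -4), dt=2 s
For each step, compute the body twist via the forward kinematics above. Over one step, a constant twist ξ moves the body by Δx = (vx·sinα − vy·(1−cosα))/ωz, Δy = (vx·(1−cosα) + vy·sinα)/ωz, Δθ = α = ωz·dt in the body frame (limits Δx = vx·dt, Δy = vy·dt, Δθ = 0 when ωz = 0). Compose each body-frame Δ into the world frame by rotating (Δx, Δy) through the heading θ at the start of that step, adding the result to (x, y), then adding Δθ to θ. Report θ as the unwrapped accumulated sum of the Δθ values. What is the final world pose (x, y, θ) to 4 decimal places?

step 1: ξ=(vx,vy,ωz)=(-0.4000, 0.0400, -0.2000), dt=1.0 → body Δ=(-0.3934, 0.0796, -0.2000) → world pose (-0.3934, 0.0796, -0.2000)
step 2: ξ=(vx,vy,ωz)=(-0.1300, -0.0500, 0.3000), dt=1.2 → body Δ=(-0.1420, -0.0865, 0.3600) → world pose (-0.5497, 0.0230, 0.1600)
step 3: ξ=(vx,vy,ωz)=(-0.2000, -0.1600, -0.6000), dt=2.0 → body Δ=(-0.4807, -0.0360, -1.2000) → world pose (-1.0185, -0.0891, -1.0400)
step 4: ξ=(vx,vy,ωz)=(0.3900, 0.0100, 0.0333), dt=2.0 → body Δ=(0.7788, 0.0460, 0.0667) → world pose (-0.5846, -0.7374, -0.9733)
step 5: ξ=(vx,vy,ωz)=(-0.0700, -0.0100, 0.2333), dt=2.0 → body Δ=(-0.1304, -0.0514, 0.4667) → world pose (-0.7005, -0.6585, -0.5067)

(-0.7005, -0.6585, -0.5067)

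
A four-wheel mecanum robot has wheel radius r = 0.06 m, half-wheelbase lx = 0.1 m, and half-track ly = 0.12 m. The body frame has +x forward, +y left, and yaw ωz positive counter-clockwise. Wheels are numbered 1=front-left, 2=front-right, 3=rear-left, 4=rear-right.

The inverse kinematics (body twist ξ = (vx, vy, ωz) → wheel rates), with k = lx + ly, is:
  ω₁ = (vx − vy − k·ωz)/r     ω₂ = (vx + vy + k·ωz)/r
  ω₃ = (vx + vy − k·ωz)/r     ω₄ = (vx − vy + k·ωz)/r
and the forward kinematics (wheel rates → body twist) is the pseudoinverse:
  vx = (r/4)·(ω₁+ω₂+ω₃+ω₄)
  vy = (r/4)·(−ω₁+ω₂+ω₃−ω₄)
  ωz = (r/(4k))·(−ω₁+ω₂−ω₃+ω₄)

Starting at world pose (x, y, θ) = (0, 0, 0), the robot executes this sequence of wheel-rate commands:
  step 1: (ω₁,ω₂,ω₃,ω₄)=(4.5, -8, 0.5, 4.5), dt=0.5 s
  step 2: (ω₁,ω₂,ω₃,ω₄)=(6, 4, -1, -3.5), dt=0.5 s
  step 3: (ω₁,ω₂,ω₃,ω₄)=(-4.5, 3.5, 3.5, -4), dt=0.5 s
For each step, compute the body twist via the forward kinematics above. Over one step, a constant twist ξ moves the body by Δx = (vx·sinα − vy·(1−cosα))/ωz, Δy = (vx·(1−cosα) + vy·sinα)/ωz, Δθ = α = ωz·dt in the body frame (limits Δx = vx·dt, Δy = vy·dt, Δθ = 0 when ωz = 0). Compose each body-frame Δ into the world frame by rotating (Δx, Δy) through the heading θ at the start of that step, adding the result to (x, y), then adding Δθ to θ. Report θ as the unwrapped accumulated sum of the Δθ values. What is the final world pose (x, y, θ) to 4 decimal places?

(0.0719, -0.0247, -0.4261)

step 1: ξ=(vx,vy,ωz)=(0.0225, -0.2475, -0.5795), dt=0.5 → body Δ=(-0.0067, -0.1236, -0.2898) → world pose (-0.0067, -0.1236, -0.2898)
step 2: ξ=(vx,vy,ωz)=(0.0825, 0.0075, -0.3068), dt=0.5 → body Δ=(0.0414, 0.0006, -0.1534) → world pose (0.0331, -0.1349, -0.4432)
step 3: ξ=(vx,vy,ωz)=(-0.0225, 0.2325, 0.0341), dt=0.5 → body Δ=(-0.0122, 0.1161, 0.0170) → world pose (0.0719, -0.0247, -0.4261)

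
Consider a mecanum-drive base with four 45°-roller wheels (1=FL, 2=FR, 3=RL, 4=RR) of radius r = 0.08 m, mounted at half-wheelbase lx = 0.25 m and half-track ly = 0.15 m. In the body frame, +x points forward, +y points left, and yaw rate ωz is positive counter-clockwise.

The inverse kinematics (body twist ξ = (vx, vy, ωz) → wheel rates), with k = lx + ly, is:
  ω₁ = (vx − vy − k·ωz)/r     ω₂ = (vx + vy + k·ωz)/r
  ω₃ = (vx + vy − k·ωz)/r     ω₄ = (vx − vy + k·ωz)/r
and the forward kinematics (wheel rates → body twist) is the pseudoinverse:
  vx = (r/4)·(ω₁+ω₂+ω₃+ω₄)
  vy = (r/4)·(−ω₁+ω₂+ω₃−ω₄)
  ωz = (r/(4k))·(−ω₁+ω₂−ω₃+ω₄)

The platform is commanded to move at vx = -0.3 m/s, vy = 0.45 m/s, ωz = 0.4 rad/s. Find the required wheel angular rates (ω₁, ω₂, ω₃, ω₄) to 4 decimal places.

(-11.3750, 3.8750, -0.1250, -7.3750)

k = lx + ly = 0.25 + 0.15 = 0.4000;  k·ωz = 0.4000·0.4 = 0.1600
ω₁ (FL) = (vx − vy − k·ωz)/r = -0.9100/0.08 = -11.3750
ω₂ (FR) = (vx + vy + k·ωz)/r = 0.3100/0.08 = 3.8750
ω₃ (RL) = (vx + vy − k·ωz)/r = -0.0100/0.08 = -0.1250
ω₄ (RR) = (vx − vy + k·ωz)/r = -0.5900/0.08 = -7.3750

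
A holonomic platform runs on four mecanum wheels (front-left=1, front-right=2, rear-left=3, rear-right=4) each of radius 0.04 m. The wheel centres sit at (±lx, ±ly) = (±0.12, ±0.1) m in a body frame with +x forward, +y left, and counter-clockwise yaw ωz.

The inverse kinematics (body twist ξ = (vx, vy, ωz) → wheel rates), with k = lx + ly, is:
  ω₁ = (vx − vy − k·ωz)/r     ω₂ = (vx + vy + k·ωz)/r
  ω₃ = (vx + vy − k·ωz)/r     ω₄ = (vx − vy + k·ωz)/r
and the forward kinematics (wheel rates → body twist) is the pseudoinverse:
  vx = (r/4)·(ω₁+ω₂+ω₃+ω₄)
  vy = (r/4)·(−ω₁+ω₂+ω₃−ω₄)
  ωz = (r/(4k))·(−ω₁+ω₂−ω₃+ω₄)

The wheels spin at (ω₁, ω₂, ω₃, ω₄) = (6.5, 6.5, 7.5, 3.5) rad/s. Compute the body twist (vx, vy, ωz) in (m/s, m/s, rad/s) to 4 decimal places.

(0.2400, 0.0400, -0.1818)

k = lx + ly = 0.12 + 0.1 = 0.2200
ω₁+ω₂+ω₃+ω₄ = 24.0000  →  vx = (0.04/4)·24.0000 = 0.2400
−ω₁+ω₂+ω₃−ω₄ = 4.0000  →  vy = (0.04/4)·4.0000 = 0.0400
−ω₁+ω₂−ω₃+ω₄ = -4.0000  →  ωz = (0.04/0.8800)·-4.0000 = -0.1818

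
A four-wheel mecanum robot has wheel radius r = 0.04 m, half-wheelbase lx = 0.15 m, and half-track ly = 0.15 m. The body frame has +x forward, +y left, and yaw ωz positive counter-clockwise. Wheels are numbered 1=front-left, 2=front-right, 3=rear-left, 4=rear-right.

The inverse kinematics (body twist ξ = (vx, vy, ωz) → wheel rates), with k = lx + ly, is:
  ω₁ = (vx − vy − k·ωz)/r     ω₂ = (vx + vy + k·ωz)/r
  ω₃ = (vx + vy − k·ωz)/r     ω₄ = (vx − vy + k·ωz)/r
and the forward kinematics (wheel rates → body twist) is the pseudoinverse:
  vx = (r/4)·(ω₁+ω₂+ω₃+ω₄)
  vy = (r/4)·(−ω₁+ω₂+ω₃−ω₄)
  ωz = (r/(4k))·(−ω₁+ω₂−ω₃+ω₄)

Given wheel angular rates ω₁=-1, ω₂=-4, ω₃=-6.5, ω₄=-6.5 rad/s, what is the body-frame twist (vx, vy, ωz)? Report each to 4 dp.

k = lx + ly = 0.15 + 0.15 = 0.3000
ω₁+ω₂+ω₃+ω₄ = -18.0000  →  vx = (0.04/4)·-18.0000 = -0.1800
−ω₁+ω₂+ω₃−ω₄ = -3.0000  →  vy = (0.04/4)·-3.0000 = -0.0300
−ω₁+ω₂−ω₃+ω₄ = -3.0000  →  ωz = (0.04/1.2000)·-3.0000 = -0.1000

(-0.1800, -0.0300, -0.1000)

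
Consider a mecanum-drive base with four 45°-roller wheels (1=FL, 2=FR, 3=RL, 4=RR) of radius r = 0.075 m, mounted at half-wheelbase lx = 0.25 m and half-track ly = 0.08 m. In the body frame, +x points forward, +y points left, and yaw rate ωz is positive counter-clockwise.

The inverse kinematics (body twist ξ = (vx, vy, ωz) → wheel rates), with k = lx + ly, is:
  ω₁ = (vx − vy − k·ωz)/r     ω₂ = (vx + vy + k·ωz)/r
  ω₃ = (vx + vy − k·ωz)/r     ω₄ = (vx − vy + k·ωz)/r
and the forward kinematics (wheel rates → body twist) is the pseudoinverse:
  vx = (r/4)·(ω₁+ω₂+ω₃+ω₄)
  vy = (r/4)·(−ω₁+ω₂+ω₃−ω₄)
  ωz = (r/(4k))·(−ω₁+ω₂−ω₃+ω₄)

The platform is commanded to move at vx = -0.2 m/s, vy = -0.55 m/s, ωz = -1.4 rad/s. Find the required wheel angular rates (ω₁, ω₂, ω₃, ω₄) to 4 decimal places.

k = lx + ly = 0.25 + 0.08 = 0.3300;  k·ωz = 0.3300·-1.4 = -0.4620
ω₁ (FL) = (vx − vy − k·ωz)/r = 0.8120/0.075 = 10.8267
ω₂ (FR) = (vx + vy + k·ωz)/r = -1.2120/0.075 = -16.1600
ω₃ (RL) = (vx + vy − k·ωz)/r = -0.2880/0.075 = -3.8400
ω₄ (RR) = (vx − vy + k·ωz)/r = -0.1120/0.075 = -1.4933

(10.8267, -16.1600, -3.8400, -1.4933)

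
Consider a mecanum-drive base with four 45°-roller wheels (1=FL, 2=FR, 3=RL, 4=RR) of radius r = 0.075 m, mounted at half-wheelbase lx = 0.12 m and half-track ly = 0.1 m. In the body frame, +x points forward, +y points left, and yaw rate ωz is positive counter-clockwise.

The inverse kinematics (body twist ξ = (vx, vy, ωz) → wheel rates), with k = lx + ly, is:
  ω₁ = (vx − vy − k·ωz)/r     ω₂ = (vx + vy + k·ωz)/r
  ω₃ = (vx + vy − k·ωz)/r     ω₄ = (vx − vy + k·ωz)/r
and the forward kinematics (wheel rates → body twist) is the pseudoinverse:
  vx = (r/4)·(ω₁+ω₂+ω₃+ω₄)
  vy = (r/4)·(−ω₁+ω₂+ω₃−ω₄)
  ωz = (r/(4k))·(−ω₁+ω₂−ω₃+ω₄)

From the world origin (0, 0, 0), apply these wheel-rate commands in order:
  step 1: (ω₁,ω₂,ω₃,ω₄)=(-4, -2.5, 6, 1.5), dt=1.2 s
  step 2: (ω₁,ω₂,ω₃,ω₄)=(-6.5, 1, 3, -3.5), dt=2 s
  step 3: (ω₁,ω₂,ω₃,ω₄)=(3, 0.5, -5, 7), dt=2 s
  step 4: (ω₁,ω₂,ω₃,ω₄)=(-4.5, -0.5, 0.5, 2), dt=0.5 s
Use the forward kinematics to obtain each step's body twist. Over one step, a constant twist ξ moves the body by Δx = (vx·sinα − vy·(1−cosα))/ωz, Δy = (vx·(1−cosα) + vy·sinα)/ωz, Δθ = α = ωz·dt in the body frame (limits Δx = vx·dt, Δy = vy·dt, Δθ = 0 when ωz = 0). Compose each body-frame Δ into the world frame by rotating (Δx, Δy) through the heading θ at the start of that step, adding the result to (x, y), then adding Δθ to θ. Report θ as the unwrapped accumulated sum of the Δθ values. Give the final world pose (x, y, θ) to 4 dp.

(0.3634, 0.4012, 1.7173)

step 1: ξ=(vx,vy,ωz)=(0.0187, 0.1125, -0.2557), dt=1.2 → body Δ=(0.0427, 0.1295, -0.3068) → world pose (0.0427, 0.1295, -0.3068)
step 2: ξ=(vx,vy,ωz)=(-0.1125, 0.2625, 0.0852), dt=2.0 → body Δ=(-0.2685, 0.5033, 0.1705) → world pose (-0.0613, 0.6904, -0.1364)
step 3: ξ=(vx,vy,ωz)=(0.1031, -0.2719, 0.8097), dt=2.0 → body Δ=(0.4793, -0.2018, 1.6193) → world pose (0.3861, 0.4253, 1.4830)
step 4: ξ=(vx,vy,ωz)=(-0.0469, 0.0469, 0.4687), dt=0.5 → body Δ=(-0.0260, 0.0205, 0.2344) → world pose (0.3634, 0.4012, 1.7173)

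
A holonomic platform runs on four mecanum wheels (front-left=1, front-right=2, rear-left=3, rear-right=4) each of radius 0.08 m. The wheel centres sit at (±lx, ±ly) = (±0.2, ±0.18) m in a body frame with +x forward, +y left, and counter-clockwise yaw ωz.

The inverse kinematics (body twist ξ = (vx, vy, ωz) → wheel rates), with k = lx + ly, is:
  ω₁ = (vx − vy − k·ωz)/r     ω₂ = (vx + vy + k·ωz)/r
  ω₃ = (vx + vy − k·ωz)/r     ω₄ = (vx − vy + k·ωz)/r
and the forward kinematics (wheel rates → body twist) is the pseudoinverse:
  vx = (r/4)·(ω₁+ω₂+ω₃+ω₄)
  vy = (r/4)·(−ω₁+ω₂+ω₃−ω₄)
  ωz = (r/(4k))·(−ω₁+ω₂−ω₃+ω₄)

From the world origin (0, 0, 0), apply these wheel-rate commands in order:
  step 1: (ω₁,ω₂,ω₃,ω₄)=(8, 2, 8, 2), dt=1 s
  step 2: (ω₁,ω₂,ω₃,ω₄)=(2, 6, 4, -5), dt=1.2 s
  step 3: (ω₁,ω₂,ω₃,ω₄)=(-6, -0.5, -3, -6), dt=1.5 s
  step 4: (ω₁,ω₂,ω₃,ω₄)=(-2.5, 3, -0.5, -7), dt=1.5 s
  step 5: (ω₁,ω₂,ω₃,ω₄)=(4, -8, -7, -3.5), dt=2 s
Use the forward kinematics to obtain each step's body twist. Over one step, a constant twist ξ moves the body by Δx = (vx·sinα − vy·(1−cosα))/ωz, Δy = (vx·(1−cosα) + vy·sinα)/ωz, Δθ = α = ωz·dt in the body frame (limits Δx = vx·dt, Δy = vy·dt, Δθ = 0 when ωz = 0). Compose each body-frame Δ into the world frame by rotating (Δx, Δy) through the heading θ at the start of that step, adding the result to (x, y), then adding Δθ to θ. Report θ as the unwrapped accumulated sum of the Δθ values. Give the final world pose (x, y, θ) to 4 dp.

step 1: ξ=(vx,vy,ωz)=(0.4000, 0.0000, -0.6316), dt=1.0 → body Δ=(0.3739, -0.1222, -0.6316) → world pose (0.3739, -0.1222, -0.6316)
step 2: ξ=(vx,vy,ωz)=(0.1400, 0.2600, -0.2632), dt=1.2 → body Δ=(0.2141, 0.2805, -0.3158) → world pose (0.7123, -0.0221, -0.9474)
step 3: ξ=(vx,vy,ωz)=(-0.3100, 0.1700, 0.1316), dt=1.5 → body Δ=(-0.4871, 0.2076, 0.1974) → world pose (0.5965, 0.4945, -0.7500)
step 4: ξ=(vx,vy,ωz)=(-0.1400, 0.2400, -0.0526), dt=1.5 → body Δ=(-0.1956, 0.3679, -0.0789) → world pose (0.7042, 0.8970, -0.8289)
step 5: ξ=(vx,vy,ωz)=(-0.2900, -0.3100, -0.4474), dt=2.0 → body Δ=(-0.7650, -0.2979, -0.8947) → world pose (-0.0323, 1.2597, -1.7237)

(-0.0323, 1.2597, -1.7237)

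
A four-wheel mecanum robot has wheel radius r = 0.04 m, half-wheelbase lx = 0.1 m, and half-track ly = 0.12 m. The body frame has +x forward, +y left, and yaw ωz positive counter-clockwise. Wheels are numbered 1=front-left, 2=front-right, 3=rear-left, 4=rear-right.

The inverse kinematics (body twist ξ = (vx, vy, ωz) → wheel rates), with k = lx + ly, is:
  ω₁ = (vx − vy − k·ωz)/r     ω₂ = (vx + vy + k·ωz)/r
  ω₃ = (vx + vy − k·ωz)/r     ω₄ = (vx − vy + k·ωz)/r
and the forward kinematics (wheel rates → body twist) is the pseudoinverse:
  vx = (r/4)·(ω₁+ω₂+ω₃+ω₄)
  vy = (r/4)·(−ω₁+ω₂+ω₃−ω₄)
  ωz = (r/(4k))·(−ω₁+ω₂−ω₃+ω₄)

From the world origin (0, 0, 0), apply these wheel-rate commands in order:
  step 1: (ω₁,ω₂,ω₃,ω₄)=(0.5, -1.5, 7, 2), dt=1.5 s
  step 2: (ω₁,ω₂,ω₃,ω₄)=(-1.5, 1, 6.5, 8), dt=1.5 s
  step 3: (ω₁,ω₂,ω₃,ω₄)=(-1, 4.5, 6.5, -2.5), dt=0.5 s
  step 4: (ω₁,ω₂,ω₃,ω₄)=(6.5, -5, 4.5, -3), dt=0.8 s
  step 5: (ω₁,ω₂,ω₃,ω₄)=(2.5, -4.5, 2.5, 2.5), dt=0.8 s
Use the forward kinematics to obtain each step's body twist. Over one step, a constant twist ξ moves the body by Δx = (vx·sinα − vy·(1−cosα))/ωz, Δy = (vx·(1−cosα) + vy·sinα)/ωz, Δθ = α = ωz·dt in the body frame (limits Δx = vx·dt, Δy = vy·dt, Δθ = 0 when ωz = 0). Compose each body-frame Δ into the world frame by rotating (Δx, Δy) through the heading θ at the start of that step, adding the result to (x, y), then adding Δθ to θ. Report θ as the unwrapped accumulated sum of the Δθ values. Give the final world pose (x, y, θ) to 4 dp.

(0.3438, -0.0652, -1.2295)

step 1: ξ=(vx,vy,ωz)=(0.0800, 0.0300, -0.3182), dt=1.5 → body Δ=(0.1260, 0.0152, -0.4773) → world pose (0.1260, 0.0152, -0.4773)
step 2: ξ=(vx,vy,ωz)=(0.1400, 0.0100, 0.1818), dt=1.5 → body Δ=(0.2054, 0.0433, 0.2727) → world pose (0.3283, -0.0407, -0.2045)
step 3: ξ=(vx,vy,ωz)=(0.0750, 0.1450, -0.1591), dt=0.5 → body Δ=(0.0403, 0.0709, -0.0795) → world pose (0.3822, 0.0206, -0.2841)
step 4: ξ=(vx,vy,ωz)=(0.0300, -0.0400, -0.8636), dt=0.8 → body Δ=(0.0115, -0.0375, -0.6909) → world pose (0.3828, -0.0186, -0.9750)
step 5: ξ=(vx,vy,ωz)=(0.0300, -0.0700, -0.3182), dt=0.8 → body Δ=(0.0167, -0.0584, -0.2545) → world pose (0.3438, -0.0652, -1.2295)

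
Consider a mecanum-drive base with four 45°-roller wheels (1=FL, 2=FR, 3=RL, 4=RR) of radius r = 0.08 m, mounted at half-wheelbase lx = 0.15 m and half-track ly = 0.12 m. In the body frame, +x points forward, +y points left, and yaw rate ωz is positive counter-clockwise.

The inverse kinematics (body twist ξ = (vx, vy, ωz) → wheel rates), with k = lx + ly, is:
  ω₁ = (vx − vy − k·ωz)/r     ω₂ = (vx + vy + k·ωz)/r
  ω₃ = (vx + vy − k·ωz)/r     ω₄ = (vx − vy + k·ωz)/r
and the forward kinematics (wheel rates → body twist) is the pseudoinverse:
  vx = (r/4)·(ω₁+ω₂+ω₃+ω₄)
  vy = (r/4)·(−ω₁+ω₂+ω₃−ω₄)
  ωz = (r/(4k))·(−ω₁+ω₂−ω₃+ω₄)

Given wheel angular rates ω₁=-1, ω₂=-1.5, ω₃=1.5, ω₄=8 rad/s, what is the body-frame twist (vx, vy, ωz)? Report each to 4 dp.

k = lx + ly = 0.15 + 0.12 = 0.2700
ω₁+ω₂+ω₃+ω₄ = 7.0000  →  vx = (0.08/4)·7.0000 = 0.1400
−ω₁+ω₂+ω₃−ω₄ = -7.0000  →  vy = (0.08/4)·-7.0000 = -0.1400
−ω₁+ω₂−ω₃+ω₄ = 6.0000  →  ωz = (0.08/1.0800)·6.0000 = 0.4444

(0.1400, -0.1400, 0.4444)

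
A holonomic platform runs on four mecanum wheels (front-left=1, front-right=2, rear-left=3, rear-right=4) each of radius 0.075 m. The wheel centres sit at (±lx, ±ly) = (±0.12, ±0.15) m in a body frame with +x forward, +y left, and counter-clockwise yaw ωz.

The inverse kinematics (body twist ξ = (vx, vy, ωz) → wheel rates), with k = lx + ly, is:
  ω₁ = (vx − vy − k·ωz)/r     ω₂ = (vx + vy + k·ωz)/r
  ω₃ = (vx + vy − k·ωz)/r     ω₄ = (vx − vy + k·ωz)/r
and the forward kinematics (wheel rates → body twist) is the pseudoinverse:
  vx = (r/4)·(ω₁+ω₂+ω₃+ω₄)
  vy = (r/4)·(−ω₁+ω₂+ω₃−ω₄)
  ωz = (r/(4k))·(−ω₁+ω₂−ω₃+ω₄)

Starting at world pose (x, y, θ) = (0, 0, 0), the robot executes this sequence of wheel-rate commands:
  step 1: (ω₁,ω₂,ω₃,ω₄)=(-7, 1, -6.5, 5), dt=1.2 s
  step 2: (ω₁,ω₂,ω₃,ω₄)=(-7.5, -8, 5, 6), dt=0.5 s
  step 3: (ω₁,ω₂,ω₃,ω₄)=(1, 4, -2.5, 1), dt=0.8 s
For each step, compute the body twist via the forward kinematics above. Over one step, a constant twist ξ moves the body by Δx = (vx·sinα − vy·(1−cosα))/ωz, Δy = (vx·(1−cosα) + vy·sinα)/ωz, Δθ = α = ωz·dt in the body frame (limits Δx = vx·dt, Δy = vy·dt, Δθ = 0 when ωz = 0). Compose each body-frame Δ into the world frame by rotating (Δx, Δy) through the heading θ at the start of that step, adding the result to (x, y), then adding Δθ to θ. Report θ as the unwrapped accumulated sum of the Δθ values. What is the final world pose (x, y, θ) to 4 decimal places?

(-0.0417, -0.1467, 2.0035)

step 1: ξ=(vx,vy,ωz)=(-0.1406, -0.0656, 1.3542), dt=1.2 → body Δ=(-0.0526, -0.1579, 1.6250) → world pose (-0.0526, -0.1579, 1.6250)
step 2: ξ=(vx,vy,ωz)=(-0.0844, -0.0281, 0.0347), dt=0.5 → body Δ=(-0.0421, -0.0144, 0.0174) → world pose (-0.0359, -0.1991, 1.6424)
step 3: ξ=(vx,vy,ωz)=(0.0656, -0.0094, 0.4514), dt=0.8 → body Δ=(0.0527, 0.0020, 0.3611) → world pose (-0.0417, -0.1467, 2.0035)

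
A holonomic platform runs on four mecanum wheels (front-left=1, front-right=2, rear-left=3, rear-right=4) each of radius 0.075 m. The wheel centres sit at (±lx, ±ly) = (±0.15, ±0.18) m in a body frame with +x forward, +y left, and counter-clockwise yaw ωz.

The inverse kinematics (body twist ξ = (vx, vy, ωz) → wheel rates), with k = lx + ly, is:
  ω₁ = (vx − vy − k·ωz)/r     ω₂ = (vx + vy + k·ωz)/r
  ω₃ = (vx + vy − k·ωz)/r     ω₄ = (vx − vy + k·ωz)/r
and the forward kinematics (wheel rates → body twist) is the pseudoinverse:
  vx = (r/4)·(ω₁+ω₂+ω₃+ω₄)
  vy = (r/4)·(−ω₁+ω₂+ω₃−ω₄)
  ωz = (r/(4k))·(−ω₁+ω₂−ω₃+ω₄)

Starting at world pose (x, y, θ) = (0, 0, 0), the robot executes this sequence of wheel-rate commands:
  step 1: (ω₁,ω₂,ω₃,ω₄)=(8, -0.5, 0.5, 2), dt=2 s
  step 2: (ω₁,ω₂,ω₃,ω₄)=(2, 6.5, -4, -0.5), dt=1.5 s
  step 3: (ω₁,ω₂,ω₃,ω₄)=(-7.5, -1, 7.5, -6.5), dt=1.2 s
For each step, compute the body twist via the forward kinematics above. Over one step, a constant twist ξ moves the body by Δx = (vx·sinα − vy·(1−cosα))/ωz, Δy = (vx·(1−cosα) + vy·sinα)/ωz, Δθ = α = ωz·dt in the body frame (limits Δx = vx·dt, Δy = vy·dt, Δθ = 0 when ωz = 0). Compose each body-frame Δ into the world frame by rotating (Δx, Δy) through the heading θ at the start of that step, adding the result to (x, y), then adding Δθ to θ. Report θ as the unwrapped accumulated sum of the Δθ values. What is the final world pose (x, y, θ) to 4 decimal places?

step 1: ξ=(vx,vy,ωz)=(0.1875, -0.1875, -0.3977), dt=2.0 → body Δ=(0.1952, -0.4781, -0.7955) → world pose (0.1952, -0.4781, -0.7955)
step 2: ξ=(vx,vy,ωz)=(0.0750, 0.0188, 0.4545), dt=1.5 → body Δ=(0.0948, 0.0629, 0.6818) → world pose (0.3065, -0.5018, -0.1136)
step 3: ξ=(vx,vy,ωz)=(-0.1406, 0.3844, -0.4261), dt=1.2 → body Δ=(-0.0461, 0.4836, -0.5114) → world pose (0.3155, -0.0161, -0.6250)

(0.3155, -0.0161, -0.6250)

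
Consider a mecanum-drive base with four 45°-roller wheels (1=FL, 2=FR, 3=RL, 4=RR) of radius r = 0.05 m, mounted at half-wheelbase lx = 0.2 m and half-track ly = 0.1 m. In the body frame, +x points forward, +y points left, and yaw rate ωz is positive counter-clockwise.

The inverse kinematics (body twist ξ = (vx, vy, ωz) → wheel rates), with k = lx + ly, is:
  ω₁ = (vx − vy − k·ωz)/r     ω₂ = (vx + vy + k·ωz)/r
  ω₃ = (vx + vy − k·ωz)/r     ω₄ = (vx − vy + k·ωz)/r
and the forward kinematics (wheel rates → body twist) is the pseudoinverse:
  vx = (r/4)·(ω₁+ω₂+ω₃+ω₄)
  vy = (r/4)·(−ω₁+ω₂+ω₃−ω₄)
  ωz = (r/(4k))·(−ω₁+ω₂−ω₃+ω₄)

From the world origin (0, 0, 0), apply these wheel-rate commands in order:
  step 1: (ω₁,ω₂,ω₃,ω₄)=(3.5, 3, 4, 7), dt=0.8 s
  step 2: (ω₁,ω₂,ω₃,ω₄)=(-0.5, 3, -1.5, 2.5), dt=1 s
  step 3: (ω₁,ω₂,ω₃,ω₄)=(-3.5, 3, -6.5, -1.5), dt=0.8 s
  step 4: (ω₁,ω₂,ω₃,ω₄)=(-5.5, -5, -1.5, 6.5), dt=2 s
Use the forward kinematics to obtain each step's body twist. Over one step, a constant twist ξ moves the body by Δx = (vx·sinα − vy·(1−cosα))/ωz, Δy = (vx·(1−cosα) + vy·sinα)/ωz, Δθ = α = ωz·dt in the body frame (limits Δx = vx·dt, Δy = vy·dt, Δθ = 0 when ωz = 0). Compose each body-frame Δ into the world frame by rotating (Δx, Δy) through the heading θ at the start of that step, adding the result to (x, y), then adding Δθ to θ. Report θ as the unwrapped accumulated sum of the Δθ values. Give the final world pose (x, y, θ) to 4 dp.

(0.2508, -0.2575, 1.4875)

step 1: ξ=(vx,vy,ωz)=(0.2188, -0.0438, 0.1042), dt=0.8 → body Δ=(0.1763, -0.0277, 0.0833) → world pose (0.1763, -0.0277, 0.0833)
step 2: ξ=(vx,vy,ωz)=(0.0438, -0.0062, 0.3125), dt=1.0 → body Δ=(0.0440, 0.0006, 0.3125) → world pose (0.2201, -0.0234, 0.3958)
step 3: ξ=(vx,vy,ωz)=(-0.1063, 0.0188, 0.4792), dt=0.8 → body Δ=(-0.0858, -0.0015, 0.3833) → world pose (0.1415, -0.0578, 0.7792)
step 4: ξ=(vx,vy,ωz)=(-0.0688, -0.0938, 0.3542), dt=2.0 → body Δ=(-0.0626, -0.2189, 0.7083) → world pose (0.2508, -0.2575, 1.4875)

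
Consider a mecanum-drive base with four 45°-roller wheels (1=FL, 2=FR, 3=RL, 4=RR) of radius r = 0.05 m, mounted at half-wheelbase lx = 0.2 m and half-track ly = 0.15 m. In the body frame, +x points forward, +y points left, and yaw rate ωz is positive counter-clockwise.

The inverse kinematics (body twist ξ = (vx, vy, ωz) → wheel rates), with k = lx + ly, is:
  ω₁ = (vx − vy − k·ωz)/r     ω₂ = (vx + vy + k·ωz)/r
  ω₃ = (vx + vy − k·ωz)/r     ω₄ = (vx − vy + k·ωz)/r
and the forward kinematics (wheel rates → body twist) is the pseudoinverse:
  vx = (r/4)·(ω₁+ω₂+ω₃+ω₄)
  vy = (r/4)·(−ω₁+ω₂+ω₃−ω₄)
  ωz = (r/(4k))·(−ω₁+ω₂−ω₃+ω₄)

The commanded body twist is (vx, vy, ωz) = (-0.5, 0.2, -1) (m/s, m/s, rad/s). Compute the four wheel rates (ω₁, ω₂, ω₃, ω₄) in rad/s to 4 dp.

k = lx + ly = 0.2 + 0.15 = 0.3500;  k·ωz = 0.3500·-1 = -0.3500
ω₁ (FL) = (vx − vy − k·ωz)/r = -0.3500/0.05 = -7.0000
ω₂ (FR) = (vx + vy + k·ωz)/r = -0.6500/0.05 = -13.0000
ω₃ (RL) = (vx + vy − k·ωz)/r = 0.0500/0.05 = 1.0000
ω₄ (RR) = (vx − vy + k·ωz)/r = -1.0500/0.05 = -21.0000

(-7.0000, -13.0000, 1.0000, -21.0000)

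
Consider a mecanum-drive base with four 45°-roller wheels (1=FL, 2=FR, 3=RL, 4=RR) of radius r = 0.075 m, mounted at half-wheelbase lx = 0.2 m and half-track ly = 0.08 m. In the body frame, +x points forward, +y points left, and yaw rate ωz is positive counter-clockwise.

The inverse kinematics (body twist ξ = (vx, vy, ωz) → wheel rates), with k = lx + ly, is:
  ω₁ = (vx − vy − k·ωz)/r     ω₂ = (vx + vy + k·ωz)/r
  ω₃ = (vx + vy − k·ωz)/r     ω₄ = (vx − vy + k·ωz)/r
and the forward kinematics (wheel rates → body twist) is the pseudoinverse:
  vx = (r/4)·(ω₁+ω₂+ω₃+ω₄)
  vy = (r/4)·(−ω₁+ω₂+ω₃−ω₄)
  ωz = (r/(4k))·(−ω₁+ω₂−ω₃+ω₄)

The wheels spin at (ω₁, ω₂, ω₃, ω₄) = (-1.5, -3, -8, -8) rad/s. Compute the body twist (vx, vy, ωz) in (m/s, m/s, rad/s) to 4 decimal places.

k = lx + ly = 0.2 + 0.08 = 0.2800
ω₁+ω₂+ω₃+ω₄ = -20.5000  →  vx = (0.075/4)·-20.5000 = -0.3844
−ω₁+ω₂+ω₃−ω₄ = -1.5000  →  vy = (0.075/4)·-1.5000 = -0.0281
−ω₁+ω₂−ω₃+ω₄ = -1.5000  →  ωz = (0.075/1.1200)·-1.5000 = -0.1004

(-0.3844, -0.0281, -0.1004)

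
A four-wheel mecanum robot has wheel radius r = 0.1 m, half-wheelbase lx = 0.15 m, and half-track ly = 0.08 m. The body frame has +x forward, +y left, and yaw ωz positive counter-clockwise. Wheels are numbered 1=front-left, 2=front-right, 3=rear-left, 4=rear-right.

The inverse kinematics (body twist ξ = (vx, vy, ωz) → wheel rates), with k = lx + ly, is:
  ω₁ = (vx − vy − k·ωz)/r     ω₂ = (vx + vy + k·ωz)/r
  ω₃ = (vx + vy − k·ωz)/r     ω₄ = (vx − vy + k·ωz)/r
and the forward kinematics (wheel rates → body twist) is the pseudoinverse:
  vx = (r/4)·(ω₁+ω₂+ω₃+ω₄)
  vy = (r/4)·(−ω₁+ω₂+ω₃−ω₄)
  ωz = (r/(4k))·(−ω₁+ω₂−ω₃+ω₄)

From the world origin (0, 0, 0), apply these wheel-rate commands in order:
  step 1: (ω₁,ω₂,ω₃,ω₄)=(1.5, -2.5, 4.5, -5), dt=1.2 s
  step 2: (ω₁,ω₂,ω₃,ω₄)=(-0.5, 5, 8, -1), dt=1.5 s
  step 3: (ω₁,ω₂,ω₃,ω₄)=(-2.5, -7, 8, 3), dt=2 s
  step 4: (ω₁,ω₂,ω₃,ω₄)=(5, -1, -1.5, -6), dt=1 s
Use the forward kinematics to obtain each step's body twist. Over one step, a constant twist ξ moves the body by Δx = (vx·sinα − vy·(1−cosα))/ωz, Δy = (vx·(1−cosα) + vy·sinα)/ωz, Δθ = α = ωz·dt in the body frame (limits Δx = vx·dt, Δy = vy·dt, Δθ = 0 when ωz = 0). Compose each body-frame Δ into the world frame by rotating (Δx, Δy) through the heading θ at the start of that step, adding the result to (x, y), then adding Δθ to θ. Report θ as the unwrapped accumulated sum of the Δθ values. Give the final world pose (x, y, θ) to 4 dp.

(0.3166, -0.5970, -5.5380)

step 1: ξ=(vx,vy,ωz)=(-0.0375, 0.1375, -1.4674), dt=1.2 → body Δ=(0.0863, 0.1224, -1.7609) → world pose (0.0863, 0.1224, -1.7609)
step 2: ξ=(vx,vy,ωz)=(0.2875, 0.3625, -0.3804), dt=1.5 → body Δ=(0.5592, 0.3950, -0.5707) → world pose (0.3685, -0.5014, -2.3315)
step 3: ξ=(vx,vy,ωz)=(0.0375, 0.0125, -1.0326), dt=2.0 → body Δ=(0.0498, -0.0429, -2.0652) → world pose (0.3031, -0.5079, -4.3967)
step 4: ξ=(vx,vy,ωz)=(-0.0875, -0.0375, -1.1413), dt=1.0 → body Δ=(-0.0889, 0.0149, -1.1413) → world pose (0.3166, -0.5970, -5.5380)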